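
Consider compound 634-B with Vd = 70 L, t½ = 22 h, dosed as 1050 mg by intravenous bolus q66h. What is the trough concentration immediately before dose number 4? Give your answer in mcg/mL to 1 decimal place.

2.1 mcg/mL

f = (1/2)^(τ/t½) = (1/2)^(66/22) ≈ 0.1250.
C₀ = D/Vd = 1050/70 ≈ 15.000 mcg/mL.
Before the 4th dose, 3 doses have been given. Superposition: Cmin = C₀·(f + f² + … + f^3).
≈ 15.000 × (0.1250 + 0.0156 + 0.0020) ≈ 15.000 × 0.1426 ≈ 2.139 mcg/mL.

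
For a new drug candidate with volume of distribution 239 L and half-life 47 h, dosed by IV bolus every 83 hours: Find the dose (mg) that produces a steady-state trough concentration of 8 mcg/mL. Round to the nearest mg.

4591 mg

τ/t½ = 83/47 ≈ 1.766, so f = (1/2)^(83/47) ≈ 0.294031.
Cmin,ss = (D/Vd)·f/(1−f), so D = Cmin,ss·Vd·(1−f)/f.
D = 8 × 239 × (1−f)/f ≈ 8 × 239 × 2.40100 ≈ 4590.71 mg.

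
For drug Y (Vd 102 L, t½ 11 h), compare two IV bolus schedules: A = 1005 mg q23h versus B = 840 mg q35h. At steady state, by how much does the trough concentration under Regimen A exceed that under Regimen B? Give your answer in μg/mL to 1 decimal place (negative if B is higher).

Regimen A: f = (1/2)^(23/11) ≈ 0.2347; Cmin,ss = (1005/102)·f/(1−f) ≈ 3.022 μg/mL.
Regimen B: f = (1/2)^(35/11) ≈ 0.1102; Cmin,ss = (840/102)·f/(1−f) ≈ 1.020 μg/mL.
Difference ≈ 3.022 − 1.020 ≈ 2.002 μg/mL.

2.0 μg/mL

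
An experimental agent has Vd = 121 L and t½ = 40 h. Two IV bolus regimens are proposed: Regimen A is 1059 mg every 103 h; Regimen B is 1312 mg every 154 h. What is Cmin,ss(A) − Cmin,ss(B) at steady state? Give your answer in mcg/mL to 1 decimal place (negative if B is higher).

1.0 mcg/mL

Regimen A: f = (1/2)^(103/40) ≈ 0.1678; Cmin,ss = (1059/121)·f/(1−f) ≈ 1.765 mcg/mL.
Regimen B: f = (1/2)^(154/40) ≈ 0.0693; Cmin,ss = (1312/121)·f/(1−f) ≈ 0.807 mcg/mL.
Difference ≈ 1.765 − 0.807 ≈ 0.958 mcg/mL.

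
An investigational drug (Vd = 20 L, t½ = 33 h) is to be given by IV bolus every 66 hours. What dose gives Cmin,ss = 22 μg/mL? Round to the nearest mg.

τ/t½ = 66/33 ≈ 2, so f = (1/2)^(66/33) ≈ 0.250000.
Cmin,ss = (D/Vd)·f/(1−f), so D = Cmin,ss·Vd·(1−f)/f.
D = 22 × 20 × (1−f)/f ≈ 22 × 20 × 3.00000 ≈ 1320.00 mg.

1320 mg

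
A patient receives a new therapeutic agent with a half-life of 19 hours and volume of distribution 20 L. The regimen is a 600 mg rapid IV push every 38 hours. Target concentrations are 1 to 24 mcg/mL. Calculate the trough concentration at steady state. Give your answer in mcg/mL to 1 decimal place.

τ = 38 h = 2 half-lives, so f = (1/2)^2 = 0.25.
Accumulation ratio R = 1/(1 − f) = 1/0.75 = 4/3.
Single-dose peak C₀ = D/Vd = 600/20 = 30 mcg/mL.
Steady-state peak Cmax,ss = C₀·R = 30 × 4/3 ≈ 40.000 mcg/mL.
Steady-state trough Cmin,ss = Cmax,ss·f ≈ 40.000 × 0.25 ≈ 10.000 mcg/mL.
Trough 10.0 mcg/mL vs MEC 1 mcg/mL: adequate.

10.0 mcg/mL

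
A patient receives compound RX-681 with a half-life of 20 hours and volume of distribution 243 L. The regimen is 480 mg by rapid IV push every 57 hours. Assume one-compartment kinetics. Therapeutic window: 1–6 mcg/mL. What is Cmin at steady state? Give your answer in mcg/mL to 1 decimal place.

Over one 57-h interval, 57/20 ≈ 2.85 half-lives elapse, leaving f ≈ 0.1387 of each dose.
Each bolus raises the concentration by D/Vd = 480/243 ≈ 1.975 mcg/mL.
Steady-state trough Cmin,ss = C₀·f/(1−f) ≈ 1.975 × 0.1387/0.8613 ≈ 0.318 mcg/mL.
Trough 0.3 mcg/mL vs MEC 1 mcg/mL: subtherapeutic.

0.3 mcg/mL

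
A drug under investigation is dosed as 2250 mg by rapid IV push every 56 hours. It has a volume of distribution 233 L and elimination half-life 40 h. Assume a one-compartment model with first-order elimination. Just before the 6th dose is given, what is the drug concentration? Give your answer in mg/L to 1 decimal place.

5.8 mg/L

f = (1/2)^(τ/t½) = (1/2)^(56/40) ≈ 0.3789.
C₀ = D/Vd = 2250/233 ≈ 9.657 mg/L.
Before the 6th dose, 5 doses have been given. Superposition: Cmin = C₀·(f + f² + … + f^5).
≈ 9.657 × (0.3789 + 0.1436 + 0.0544 + 0.0206 + 0.0078) ≈ 9.657 × 0.6053 ≈ 5.845 mg/L.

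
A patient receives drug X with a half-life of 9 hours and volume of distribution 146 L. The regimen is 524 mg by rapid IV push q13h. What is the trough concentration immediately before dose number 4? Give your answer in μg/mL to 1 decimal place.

2.0 μg/mL

f = (1/2)^(τ/t½) = (1/2)^(13/9) ≈ 0.3674.
C₀ = D/Vd = 524/146 ≈ 3.589 μg/mL.
Before the 4th dose, 3 doses have been given. Superposition: Cmin = C₀·(f + f² + … + f^3).
≈ 3.589 × (0.3674 + 0.1350 + 0.0496) ≈ 3.589 × 0.5520 ≈ 1.981 μg/mL.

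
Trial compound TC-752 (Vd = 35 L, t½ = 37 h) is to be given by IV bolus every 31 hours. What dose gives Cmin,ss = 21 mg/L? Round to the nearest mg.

579 mg

τ/t½ = 31/37 ≈ 0.83784, so f = (1/2)^(31/37) ≈ 0.559481.
Cmin,ss = (D/Vd)·f/(1−f), so D = Cmin,ss·Vd·(1−f)/f.
D = 21 × 35 × (1−f)/f ≈ 21 × 35 × 0.78737 ≈ 578.72 mg.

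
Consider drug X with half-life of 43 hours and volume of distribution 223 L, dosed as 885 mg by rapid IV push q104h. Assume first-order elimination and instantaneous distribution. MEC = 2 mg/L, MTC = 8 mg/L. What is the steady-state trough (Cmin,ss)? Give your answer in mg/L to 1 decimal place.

Over one 104-h interval, 104/43 ≈ 2.4186 half-lives elapse, leaving f ≈ 0.1870 of each dose.
Single-dose peak C₀ = D/Vd = 885/223 ≈ 3.969 mg/L.
Steady-state trough Cmin,ss = C₀·f/(1−f) ≈ 3.969 × 0.1870/0.8130 ≈ 0.913 mg/L.
Trough 0.9 mg/L vs MEC 2 mg/L: subtherapeutic.

0.9 mg/L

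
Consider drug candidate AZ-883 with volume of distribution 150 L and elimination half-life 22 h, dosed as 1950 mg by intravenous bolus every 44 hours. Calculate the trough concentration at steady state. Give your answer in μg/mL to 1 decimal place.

τ = 44 h = 2 half-lives, so f = (1/2)^2 = 0.25.
Accumulation ratio R = 1/(1 − f) = 1/0.75 = 4/3.
Single-dose peak C₀ = D/Vd = 1950/150 = 13 μg/mL.
Steady-state peak Cmax,ss = C₀·R = 13 × 4/3 ≈ 17.333 μg/mL.
Steady-state trough Cmin,ss = Cmax,ss·f ≈ 17.333 × 0.25 ≈ 4.333 μg/mL.

4.3 μg/mL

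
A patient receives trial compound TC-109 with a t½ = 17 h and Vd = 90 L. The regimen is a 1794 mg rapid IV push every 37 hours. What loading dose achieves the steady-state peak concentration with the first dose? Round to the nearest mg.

f = (1/2)^(37/17) ≈ 0.221216; accumulation ratio R = 1/(1−f) ≈ 1.28405.
Loading dose to hit Cmax,ss on first dose: D_load = D_maint·R ≈ 1794 × 1.28405 ≈ 2303.59 mg.

2304 mg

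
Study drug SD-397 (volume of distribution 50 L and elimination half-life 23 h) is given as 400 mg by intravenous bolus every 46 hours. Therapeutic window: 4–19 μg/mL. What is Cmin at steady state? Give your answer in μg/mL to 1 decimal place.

The dosing interval is 2 half-lives, so f = 2^(−2) = 0.25.
At steady state, R = 1/(1 − 0.25) = 4/3.
Single-dose peak C₀ = D/Vd = 400/50 = 8 μg/mL.
Steady-state peak Cmax,ss = C₀·R = 8 × 4/3 ≈ 10.667 μg/mL.
Steady-state trough Cmin,ss = Cmax,ss·f ≈ 10.667 × 0.25 ≈ 2.667 μg/mL.
Trough 2.7 μg/mL vs MEC 4 μg/mL: subtherapeutic.

2.7 μg/mL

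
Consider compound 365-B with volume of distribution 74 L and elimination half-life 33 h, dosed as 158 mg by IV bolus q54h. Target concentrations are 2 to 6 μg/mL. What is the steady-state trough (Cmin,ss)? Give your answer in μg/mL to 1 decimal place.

1.0 μg/mL

Over one 54-h interval, 54/33 ≈ 1.6364 half-lives elapse, leaving f ≈ 0.3217 of each dose.
Accumulation ratio R = 1/(1 − f) ≈ 1/0.6783 ≈ 1.4743.
Single-dose peak C₀ = D/Vd = 158/74 ≈ 2.135 μg/mL.
Steady-state peak Cmax,ss = C₀·R ≈ 2.135 × 1.4743 ≈ 3.148 μg/mL.
One interval later, Cmin,ss = Cmax,ss·e^(−kτ) ≈ 3.148 × 0.3217 ≈ 1.013 μg/mL.
Trough 1.0 μg/mL vs MEC 2 μg/mL: subtherapeutic.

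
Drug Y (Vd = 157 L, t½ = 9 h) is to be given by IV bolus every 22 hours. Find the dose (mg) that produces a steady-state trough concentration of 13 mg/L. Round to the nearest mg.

9068 mg

τ/t½ = 22/9 ≈ 2.4444, so f = (1/2)^(22/9) ≈ 0.183717.
Cmin,ss = (D/Vd)·f/(1−f), so D = Cmin,ss·Vd·(1−f)/f.
D = 13 × 157 × (1−f)/f ≈ 13 × 157 × 4.44315 ≈ 9068.47 mg.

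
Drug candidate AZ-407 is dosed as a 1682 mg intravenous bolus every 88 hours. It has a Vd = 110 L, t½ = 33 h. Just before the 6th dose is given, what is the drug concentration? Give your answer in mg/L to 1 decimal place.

2.9 mg/L

f = (1/2)^(τ/t½) = (1/2)^(88/33) ≈ 0.1575.
C₀ = D/Vd = 1682/110 ≈ 15.291 mg/L.
Before the 6th dose, 5 doses have been given. Superposition: Cmin = C₀·(f + f² + … + f^5).
≈ 15.291 × (0.1575 + 0.0248 + 0.0039 + 0.0006 + 0.0001) ≈ 15.291 × 0.1869 ≈ 2.858 mg/L.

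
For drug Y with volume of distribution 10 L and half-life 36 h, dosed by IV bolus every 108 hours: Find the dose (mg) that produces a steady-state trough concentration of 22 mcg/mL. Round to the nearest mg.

1540 mg

τ/t½ = 108/36 ≈ 3, so f = (1/2)^(108/36) ≈ 0.125000.
Cmin,ss = (D/Vd)·f/(1−f), so D = Cmin,ss·Vd·(1−f)/f.
D = 22 × 10 × (1−f)/f ≈ 22 × 10 × 7.00000 ≈ 1540.00 mg.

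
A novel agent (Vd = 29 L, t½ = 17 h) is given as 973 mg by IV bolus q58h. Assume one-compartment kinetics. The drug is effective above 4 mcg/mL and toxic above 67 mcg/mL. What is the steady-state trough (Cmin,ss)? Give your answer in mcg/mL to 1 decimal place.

τ/t½ = 58/17 ≈ 3.4118, so fraction remaining f = (1/2)^(58/17) ≈ 0.0940.
Single-dose peak C₀ = D/Vd = 973/29 ≈ 33.552 mcg/mL.
Steady-state trough Cmin,ss = C₀·f/(1−f) ≈ 33.552 × 0.0940/0.9060 ≈ 3.481 mcg/mL.
Trough 3.5 mcg/mL vs MEC 4 mcg/mL: subtherapeutic.

3.5 mcg/mL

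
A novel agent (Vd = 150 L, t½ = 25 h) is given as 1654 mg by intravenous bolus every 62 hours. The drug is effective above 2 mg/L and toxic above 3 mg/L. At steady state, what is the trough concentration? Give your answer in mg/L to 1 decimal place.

Over one 62-h interval, 62/25 ≈ 2.48 half-lives elapse, leaving f ≈ 0.1792 of each dose.
Accumulation ratio R = 1/(1 − f) ≈ 1/0.8208 ≈ 1.2183.
Single-dose peak C₀ = D/Vd = 1654/150 ≈ 11.027 mg/L.
Steady-state peak Cmax,ss = C₀·R ≈ 11.027 × 1.2183 ≈ 13.434 mg/L.
Steady-state trough Cmin,ss = Cmax,ss·f ≈ 13.434 × 0.1792 ≈ 2.407 mg/L.
Trough 2.4 mg/L vs MEC 2 mg/L: adequate.

2.4 mg/L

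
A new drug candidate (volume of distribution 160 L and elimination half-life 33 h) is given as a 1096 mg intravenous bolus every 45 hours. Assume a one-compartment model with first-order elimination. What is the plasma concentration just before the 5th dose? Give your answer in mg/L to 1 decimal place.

4.3 mg/L

f = (1/2)^(τ/t½) = (1/2)^(45/33) ≈ 0.3886.
C₀ = D/Vd = 1096/160 ≈ 6.850 mg/L.
Before the 5th dose, 4 doses have been given. Superposition: Cmin = C₀·(f + f² + … + f^4).
≈ 6.850 × (0.3886 + 0.1510 + 0.0587 + 0.0228) ≈ 6.850 × 0.6211 ≈ 4.255 mg/L.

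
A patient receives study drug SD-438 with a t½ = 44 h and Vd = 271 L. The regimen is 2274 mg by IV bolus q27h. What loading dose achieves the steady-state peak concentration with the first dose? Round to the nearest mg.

6564 mg

f = (1/2)^(27/44) ≈ 0.653547; accumulation ratio R = 1/(1−f) ≈ 2.88639.
Loading dose to hit Cmax,ss on first dose: D_load = D_maint·R ≈ 2274 × 2.88639 ≈ 6563.65 mg.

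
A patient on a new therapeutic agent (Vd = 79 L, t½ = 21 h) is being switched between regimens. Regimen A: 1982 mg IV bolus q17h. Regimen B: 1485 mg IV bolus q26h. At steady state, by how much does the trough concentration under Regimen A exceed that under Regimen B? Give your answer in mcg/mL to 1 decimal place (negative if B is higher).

19.5 mcg/mL

Regimen A: f = (1/2)^(17/21) ≈ 0.5706; Cmin,ss = (1982/79)·f/(1−f) ≈ 33.339 mcg/mL.
Regimen B: f = (1/2)^(26/21) ≈ 0.4239; Cmin,ss = (1485/79)·f/(1−f) ≈ 13.831 mcg/mL.
Difference ≈ 33.339 − 13.831 ≈ 19.508 mcg/mL.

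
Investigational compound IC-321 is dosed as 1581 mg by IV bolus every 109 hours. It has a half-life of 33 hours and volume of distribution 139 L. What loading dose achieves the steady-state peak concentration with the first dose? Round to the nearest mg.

f = (1/2)^(109/33) ≈ 0.101319; accumulation ratio R = 1/(1−f) ≈ 1.11274.
Loading dose to hit Cmax,ss on first dose: D_load = D_maint·R ≈ 1581 × 1.11274 ≈ 1759.24 mg.

1759 mg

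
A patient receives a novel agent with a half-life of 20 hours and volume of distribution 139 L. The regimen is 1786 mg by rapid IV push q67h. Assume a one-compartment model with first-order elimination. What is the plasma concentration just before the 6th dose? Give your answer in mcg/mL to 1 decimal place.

1.4 mcg/mL

f = (1/2)^(τ/t½) = (1/2)^(67/20) ≈ 0.0981.
C₀ = D/Vd = 1786/139 ≈ 12.849 mcg/mL.
Before the 6th dose, 5 doses have been given. Superposition: Cmin = C₀·(f + f² + … + f^5).
≈ 12.849 × (0.0981 + 0.0096 + 0.0009 + 0.0001 + 0.0000) ≈ 12.849 × 0.1087 ≈ 1.397 mcg/mL.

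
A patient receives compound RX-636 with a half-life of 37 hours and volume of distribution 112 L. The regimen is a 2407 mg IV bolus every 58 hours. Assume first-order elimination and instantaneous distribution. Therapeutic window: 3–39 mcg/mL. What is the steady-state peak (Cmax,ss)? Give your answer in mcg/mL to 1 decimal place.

Over one 58-h interval, 58/37 ≈ 1.5676 half-lives elapse, leaving f ≈ 0.3374 of each dose.
At steady state, accumulation factor R = 1/(1 − e^(−kτ)) ≈ 1.5092.
Single-dose peak C₀ = D/Vd = 2407/112 ≈ 21.491 mcg/mL.
Cmax,ss = C₀/(1 − f) ≈ 21.491/0.6626 ≈ 32.434 mcg/mL.
Peak 32.4 mcg/mL vs MTC 39 mcg/mL: below toxic threshold.

32.4 mcg/mL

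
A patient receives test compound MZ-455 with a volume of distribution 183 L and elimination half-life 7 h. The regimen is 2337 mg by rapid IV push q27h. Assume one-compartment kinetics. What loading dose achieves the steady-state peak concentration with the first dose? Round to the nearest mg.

2510 mg

f = (1/2)^(27/7) ≈ 0.069006; accumulation ratio R = 1/(1−f) ≈ 1.07412.
Loading dose to hit Cmax,ss on first dose: D_load = D_maint·R ≈ 2337 × 1.07412 ≈ 2510.22 mg.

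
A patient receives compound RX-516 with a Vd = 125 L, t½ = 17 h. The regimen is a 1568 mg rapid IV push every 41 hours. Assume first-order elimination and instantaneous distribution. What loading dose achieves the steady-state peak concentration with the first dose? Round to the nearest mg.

f = (1/2)^(41/17) ≈ 0.187926; accumulation ratio R = 1/(1−f) ≈ 1.23141.
Loading dose to hit Cmax,ss on first dose: D_load = D_maint·R ≈ 1568 × 1.23141 ≈ 1930.85 mg.

1931 mg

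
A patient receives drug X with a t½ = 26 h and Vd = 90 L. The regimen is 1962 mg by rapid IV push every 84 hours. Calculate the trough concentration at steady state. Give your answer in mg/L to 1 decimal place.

2.6 mg/L

Over one 84-h interval, 84/26 ≈ 3.2308 half-lives elapse, leaving f ≈ 0.1065 of each dose.
Each bolus raises the concentration by D/Vd = 1962/90 ≈ 21.800 mg/L.
Steady-state trough Cmin,ss = C₀·f/(1−f) ≈ 21.800 × 0.1065/0.8935 ≈ 2.598 mg/L.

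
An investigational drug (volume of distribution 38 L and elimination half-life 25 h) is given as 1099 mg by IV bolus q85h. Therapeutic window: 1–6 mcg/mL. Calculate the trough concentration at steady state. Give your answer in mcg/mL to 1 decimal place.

3.0 mcg/mL

τ/t½ = 85/25 ≈ 3.4, so fraction remaining f = (1/2)^(85/25) ≈ 0.0947.
Accumulation ratio R = 1/(1 − f) ≈ 1/0.9053 ≈ 1.1046.
Single-dose peak C₀ = D/Vd = 1099/38 ≈ 28.921 mcg/mL.
Steady-state peak Cmax,ss = C₀·R ≈ 28.921 × 1.1046 ≈ 31.946 mcg/mL.
Steady-state trough Cmin,ss = Cmax,ss·f ≈ 31.946 × 0.0947 ≈ 3.025 mcg/mL.
Trough 3.0 mcg/mL vs MEC 1 mcg/mL: adequate.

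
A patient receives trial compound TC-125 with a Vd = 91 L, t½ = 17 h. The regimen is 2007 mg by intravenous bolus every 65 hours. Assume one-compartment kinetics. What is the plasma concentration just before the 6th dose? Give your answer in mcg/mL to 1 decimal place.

f = (1/2)^(τ/t½) = (1/2)^(65/17) ≈ 0.0706.
C₀ = D/Vd = 2007/91 ≈ 22.055 mcg/mL.
Before the 6th dose, 5 doses have been given. Superposition: Cmin = C₀·(f + f² + … + f^5).
≈ 22.055 × (0.0706 + 0.0050 + 0.0004 + 0.0000 + 0.0000) ≈ 22.055 × 0.0760 ≈ 1.676 mcg/mL.

1.7 mcg/mL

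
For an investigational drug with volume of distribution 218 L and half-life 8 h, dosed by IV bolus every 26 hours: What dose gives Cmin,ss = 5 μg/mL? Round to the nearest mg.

τ/t½ = 26/8 ≈ 3.25, so f = (1/2)^(26/8) ≈ 0.105112.
Cmin,ss = (D/Vd)·f/(1−f), so D = Cmin,ss·Vd·(1−f)/f.
D = 5 × 218 × (1−f)/f ≈ 5 × 218 × 8.51366 ≈ 9279.89 mg.

9280 mg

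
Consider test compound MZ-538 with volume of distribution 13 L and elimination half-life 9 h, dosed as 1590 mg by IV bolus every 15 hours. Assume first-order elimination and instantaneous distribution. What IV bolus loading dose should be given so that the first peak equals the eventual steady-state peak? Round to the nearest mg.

f = (1/2)^(15/9) ≈ 0.314980; accumulation ratio R = 1/(1−f) ≈ 1.45981.
Loading dose to hit Cmax,ss on first dose: D_load = D_maint·R ≈ 1590 × 1.45981 ≈ 2321.10 mg.

2321 mg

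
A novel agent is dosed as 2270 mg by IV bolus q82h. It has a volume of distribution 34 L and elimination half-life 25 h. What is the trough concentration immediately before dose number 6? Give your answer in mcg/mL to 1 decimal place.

7.7 mcg/mL

f = (1/2)^(τ/t½) = (1/2)^(82/25) ≈ 0.1029.
C₀ = D/Vd = 2270/34 ≈ 66.765 mcg/mL.
Before the 6th dose, 5 doses have been given. Superposition: Cmin = C₀·(f + f² + … + f^5).
≈ 66.765 × (0.1029 + 0.0106 + 0.0011 + 0.0001 + 0.0000) ≈ 66.765 × 0.1147 ≈ 7.658 mcg/mL.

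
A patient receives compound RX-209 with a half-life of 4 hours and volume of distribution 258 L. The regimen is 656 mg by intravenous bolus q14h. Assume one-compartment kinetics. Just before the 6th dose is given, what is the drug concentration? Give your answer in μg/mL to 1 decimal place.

0.2 μg/mL

f = (1/2)^(τ/t½) = (1/2)^(14/4) ≈ 0.0884.
C₀ = D/Vd = 656/258 ≈ 2.543 μg/mL.
Before the 6th dose, 5 doses have been given. Superposition: Cmin = C₀·(f + f² + … + f^5).
≈ 2.543 × (0.0884 + 0.0078 + 0.0007 + 0.0001 + 0.0000) ≈ 2.543 × 0.0970 ≈ 0.247 μg/mL.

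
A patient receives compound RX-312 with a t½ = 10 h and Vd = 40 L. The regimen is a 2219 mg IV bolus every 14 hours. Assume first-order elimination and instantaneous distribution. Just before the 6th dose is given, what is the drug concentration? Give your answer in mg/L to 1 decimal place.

33.6 mg/L

f = (1/2)^(τ/t½) = (1/2)^(14/10) ≈ 0.3789.
C₀ = D/Vd = 2219/40 ≈ 55.475 mg/L.
Before the 6th dose, 5 doses have been given. Superposition: Cmin = C₀·(f + f² + … + f^5).
≈ 55.475 × (0.3789 + 0.1436 + 0.0544 + 0.0206 + 0.0078) ≈ 55.475 × 0.6053 ≈ 33.579 mg/L.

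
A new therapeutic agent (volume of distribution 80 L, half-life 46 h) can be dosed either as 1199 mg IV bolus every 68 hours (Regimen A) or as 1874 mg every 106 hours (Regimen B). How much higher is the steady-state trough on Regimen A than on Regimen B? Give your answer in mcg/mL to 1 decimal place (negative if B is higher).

Regimen A: f = (1/2)^(68/46) ≈ 0.3589; Cmin,ss = (1199/80)·f/(1−f) ≈ 8.390 mcg/mL.
Regimen B: f = (1/2)^(106/46) ≈ 0.2025; Cmin,ss = (1874/80)·f/(1−f) ≈ 5.948 mcg/mL.
Difference ≈ 8.390 − 5.948 ≈ 2.442 mcg/mL.

2.4 mcg/mL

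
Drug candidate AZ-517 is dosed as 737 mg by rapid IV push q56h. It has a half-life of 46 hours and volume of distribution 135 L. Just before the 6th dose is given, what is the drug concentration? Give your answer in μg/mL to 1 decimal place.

f = (1/2)^(τ/t½) = (1/2)^(56/46) ≈ 0.4301.
C₀ = D/Vd = 737/135 ≈ 5.459 μg/mL.
Before the 6th dose, 5 doses have been given. Superposition: Cmin = C₀·(f + f² + … + f^5).
≈ 5.459 × (0.4301 + 0.1850 + 0.0796 + 0.0342 + 0.0147) ≈ 5.459 × 0.7436 ≈ 4.059 μg/mL.

4.1 μg/mL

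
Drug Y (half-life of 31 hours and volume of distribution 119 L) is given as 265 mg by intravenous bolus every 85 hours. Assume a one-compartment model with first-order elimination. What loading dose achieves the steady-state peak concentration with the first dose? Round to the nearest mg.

312 mg

f = (1/2)^(85/31) ≈ 0.149484; accumulation ratio R = 1/(1−f) ≈ 1.17576.
Loading dose to hit Cmax,ss on first dose: D_load = D_maint·R ≈ 265 × 1.17576 ≈ 311.58 mg.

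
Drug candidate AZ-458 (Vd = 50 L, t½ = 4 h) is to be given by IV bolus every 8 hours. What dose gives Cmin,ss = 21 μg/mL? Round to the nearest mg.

τ/t½ = 8/4 ≈ 2, so f = (1/2)^(8/4) ≈ 0.250000.
Cmin,ss = (D/Vd)·f/(1−f), so D = Cmin,ss·Vd·(1−f)/f.
D = 21 × 50 × (1−f)/f ≈ 21 × 50 × 3.00000 ≈ 3150.00 mg.

3150 mg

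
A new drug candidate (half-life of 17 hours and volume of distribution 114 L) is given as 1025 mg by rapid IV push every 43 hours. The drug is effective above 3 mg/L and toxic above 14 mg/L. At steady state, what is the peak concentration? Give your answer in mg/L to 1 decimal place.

k = ln2/t½ = ln2/17 ≈ 0.040773 h⁻¹; fraction remaining f = e^(−kτ) = e^(−0.040773×43) ≈ 0.1732.
Accumulation ratio R = 1/(1 − f) ≈ 1/0.8268 ≈ 1.2095.
Each bolus raises the concentration by D/Vd = 1025/114 ≈ 8.991 mg/L.
Cmax,ss = C₀/(1 − f) ≈ 8.991/0.8268 ≈ 10.874 mg/L.
Peak 10.9 mg/L vs MTC 14 mg/L: below toxic threshold.

10.9 mg/L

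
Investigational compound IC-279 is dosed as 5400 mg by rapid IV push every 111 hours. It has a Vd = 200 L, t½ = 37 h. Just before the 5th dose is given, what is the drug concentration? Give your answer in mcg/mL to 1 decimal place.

f = (1/2)^(τ/t½) = (1/2)^(111/37) ≈ 0.1250.
C₀ = D/Vd = 5400/200 ≈ 27.000 mcg/mL.
Before the 5th dose, 4 doses have been given. Superposition: Cmin = C₀·(f + f² + … + f^4).
≈ 27.000 × (0.1250 + 0.0156 + 0.0020 + 0.0002) ≈ 27.000 × 0.1428 ≈ 3.856 mcg/mL.

3.9 mcg/mL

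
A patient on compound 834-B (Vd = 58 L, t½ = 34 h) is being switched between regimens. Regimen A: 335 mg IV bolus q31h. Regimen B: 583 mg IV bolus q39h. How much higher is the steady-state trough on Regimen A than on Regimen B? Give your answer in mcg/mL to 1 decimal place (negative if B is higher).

-1.7 mcg/mL

Regimen A: f = (1/2)^(31/34) ≈ 0.5315; Cmin,ss = (335/58)·f/(1−f) ≈ 6.553 mcg/mL.
Regimen B: f = (1/2)^(39/34) ≈ 0.4515; Cmin,ss = (583/58)·f/(1−f) ≈ 8.274 mcg/mL.
Difference ≈ 6.553 − 8.274 ≈ -1.721 mcg/mL.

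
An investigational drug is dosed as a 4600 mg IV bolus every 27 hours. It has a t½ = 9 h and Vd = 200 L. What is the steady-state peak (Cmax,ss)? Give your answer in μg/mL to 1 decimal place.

The dosing interval is 3 half-lives, so f = 2^(−3) = 0.125.
At steady state, R = 1/(1 − 0.125) = 8/7.
Single-dose peak C₀ = D/Vd = 4600/200 = 23 μg/mL.
Steady-state peak Cmax,ss = C₀·R = 23 × 8/7 ≈ 26.286 μg/mL.

26.3 μg/mL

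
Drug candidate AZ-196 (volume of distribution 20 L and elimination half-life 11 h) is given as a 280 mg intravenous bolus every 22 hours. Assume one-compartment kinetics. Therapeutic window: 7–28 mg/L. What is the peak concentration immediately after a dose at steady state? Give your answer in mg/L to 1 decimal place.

The dosing interval is 2 half-lives, so f = 2^(−2) = 0.25.
At steady state, R = 1/(1 − 0.25) = 4/3.
Single-dose peak C₀ = D/Vd = 280/20 = 14 mg/L.
Steady-state peak Cmax,ss = C₀·R = 14 × 4/3 ≈ 18.667 mg/L.
Peak 18.7 mg/L vs MTC 28 mg/L: below toxic threshold.

18.7 mg/L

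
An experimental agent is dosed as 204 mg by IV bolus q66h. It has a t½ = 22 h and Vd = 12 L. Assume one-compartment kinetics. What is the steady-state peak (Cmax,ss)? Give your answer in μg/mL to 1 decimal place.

19.4 μg/mL

The dosing interval is 3 half-lives, so f = 2^(−3) = 0.125.
Accumulation ratio R = 1/(1 − f) = 1/0.875 = 8/7.
Single-dose peak C₀ = D/Vd = 204/12 = 17 μg/mL.
Steady-state peak Cmax,ss = C₀·R = 17 × 8/7 ≈ 19.429 μg/mL.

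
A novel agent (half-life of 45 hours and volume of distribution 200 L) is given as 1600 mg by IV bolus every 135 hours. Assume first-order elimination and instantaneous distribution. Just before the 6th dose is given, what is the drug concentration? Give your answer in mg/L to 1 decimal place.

1.1 mg/L

f = (1/2)^(τ/t½) = (1/2)^(135/45) ≈ 0.1250.
C₀ = D/Vd = 1600/200 ≈ 8.000 mg/L.
Before the 6th dose, 5 doses have been given. Superposition: Cmin = C₀·(f + f² + … + f^5).
≈ 8.000 × (0.1250 + 0.0156 + 0.0020 + 0.0002 + 0.0000) ≈ 8.000 × 0.1428 ≈ 1.142 mg/L.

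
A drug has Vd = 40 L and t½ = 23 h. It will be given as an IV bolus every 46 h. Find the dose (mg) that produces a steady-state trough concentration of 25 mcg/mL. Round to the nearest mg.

3000 mg

τ/t½ = 46/23 ≈ 2, so f = (1/2)^(46/23) ≈ 0.250000.
Cmin,ss = (D/Vd)·f/(1−f), so D = Cmin,ss·Vd·(1−f)/f.
D = 25 × 40 × (1−f)/f ≈ 25 × 40 × 3.00000 ≈ 3000.00 mg.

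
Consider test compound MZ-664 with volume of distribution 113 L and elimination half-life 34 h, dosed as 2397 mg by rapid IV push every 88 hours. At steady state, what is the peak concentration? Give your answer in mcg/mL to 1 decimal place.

25.4 mcg/mL

Over one 88-h interval, 88/34 ≈ 2.5882 half-lives elapse, leaving f ≈ 0.1663 of each dose.
Accumulation ratio R = 1/(1 − f) ≈ 1/0.8337 ≈ 1.1995.
Single-dose peak C₀ = D/Vd = 2397/113 ≈ 21.212 mcg/mL.
Cmax,ss = C₀/(1 − f) ≈ 21.212/0.8337 ≈ 25.443 mcg/mL.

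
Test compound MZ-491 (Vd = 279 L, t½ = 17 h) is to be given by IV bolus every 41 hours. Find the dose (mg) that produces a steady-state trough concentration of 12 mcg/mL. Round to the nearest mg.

14468 mg

τ/t½ = 41/17 ≈ 2.4118, so f = (1/2)^(41/17) ≈ 0.187926.
Cmin,ss = (D/Vd)·f/(1−f), so D = Cmin,ss·Vd·(1−f)/f.
D = 12 × 279 × (1−f)/f ≈ 12 × 279 × 4.32124 ≈ 14467.51 mg.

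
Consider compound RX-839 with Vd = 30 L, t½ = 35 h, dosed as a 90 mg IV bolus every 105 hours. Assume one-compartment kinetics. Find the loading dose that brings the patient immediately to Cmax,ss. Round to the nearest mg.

f = (1/2)^(105/35) ≈ 0.125000; accumulation ratio R = 1/(1−f) ≈ 1.14286.
Loading dose to hit Cmax,ss on first dose: D_load = D_maint·R ≈ 90 × 1.14286 ≈ 102.86 mg.

103 mg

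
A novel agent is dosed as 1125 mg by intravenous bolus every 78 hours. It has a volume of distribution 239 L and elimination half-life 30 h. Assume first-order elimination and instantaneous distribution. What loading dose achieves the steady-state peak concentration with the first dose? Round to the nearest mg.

1347 mg

f = (1/2)^(78/30) ≈ 0.164938; accumulation ratio R = 1/(1−f) ≈ 1.19752.
Loading dose to hit Cmax,ss on first dose: D_load = D_maint·R ≈ 1125 × 1.19752 ≈ 1347.21 mg.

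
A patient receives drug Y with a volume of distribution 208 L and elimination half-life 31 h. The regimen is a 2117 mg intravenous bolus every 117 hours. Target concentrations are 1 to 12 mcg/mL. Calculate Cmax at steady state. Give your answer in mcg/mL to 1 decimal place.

k = ln2/t½ = ln2/31 ≈ 0.022360 h⁻¹; fraction remaining f = e^(−kτ) = e^(−0.022360×117) ≈ 0.0731.
Accumulation ratio R = 1/(1 − f) ≈ 1/0.9269 ≈ 1.0789.
Each bolus raises the concentration by D/Vd = 2117/208 ≈ 10.178 mcg/mL.
Cmax,ss = C₀/(1 − f) ≈ 10.178/0.9269 ≈ 10.981 mcg/mL.
Peak 11.0 mcg/mL vs MTC 12 mcg/mL: below toxic threshold.

11.0 mcg/mL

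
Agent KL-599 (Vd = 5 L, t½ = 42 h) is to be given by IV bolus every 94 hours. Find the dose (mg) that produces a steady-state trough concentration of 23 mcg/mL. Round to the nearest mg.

τ/t½ = 94/42 ≈ 2.2381, so f = (1/2)^(94/42) ≈ 0.211966.
Cmin,ss = (D/Vd)·f/(1−f), so D = Cmin,ss·Vd·(1−f)/f.
D = 23 × 5 × (1−f)/f ≈ 23 × 5 × 3.71774 ≈ 427.54 mg.

428 mg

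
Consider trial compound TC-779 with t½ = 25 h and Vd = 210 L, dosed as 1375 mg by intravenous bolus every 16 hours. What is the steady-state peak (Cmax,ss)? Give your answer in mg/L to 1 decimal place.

τ/t½ = 16/25 ≈ 0.64, so fraction remaining f = (1/2)^(16/25) ≈ 0.6417.
At steady state, accumulation factor R = 1/(1 − e^(−kτ)) ≈ 2.7910.
Single-dose peak C₀ = D/Vd = 1375/210 ≈ 6.548 mg/L.
Steady-state peak Cmax,ss = C₀·R ≈ 6.548 × 2.7910 ≈ 18.275 mg/L.

18.3 mg/L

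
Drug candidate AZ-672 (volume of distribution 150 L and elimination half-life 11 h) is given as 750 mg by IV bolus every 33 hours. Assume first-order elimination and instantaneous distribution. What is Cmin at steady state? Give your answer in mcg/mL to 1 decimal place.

0.7 mcg/mL

The dosing interval is 3 half-lives, so f = 2^(−3) = 0.125.
At steady state, R = 1/(1 − 0.125) = 8/7.
Single-dose peak C₀ = D/Vd = 750/150 = 5 mcg/mL.
Steady-state peak Cmax,ss = C₀·R = 5 × 8/7 ≈ 5.714 mcg/mL.
Steady-state trough Cmin,ss = Cmax,ss·f ≈ 5.714 × 0.125 ≈ 0.714 mcg/mL.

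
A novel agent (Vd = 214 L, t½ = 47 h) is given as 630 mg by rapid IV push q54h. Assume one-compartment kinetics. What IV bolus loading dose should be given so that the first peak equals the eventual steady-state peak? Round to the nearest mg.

f = (1/2)^(54/47) ≈ 0.450958; accumulation ratio R = 1/(1−f) ≈ 1.82135.
Loading dose to hit Cmax,ss on first dose: D_load = D_maint·R ≈ 630 × 1.82135 ≈ 1147.45 mg.

1147 mg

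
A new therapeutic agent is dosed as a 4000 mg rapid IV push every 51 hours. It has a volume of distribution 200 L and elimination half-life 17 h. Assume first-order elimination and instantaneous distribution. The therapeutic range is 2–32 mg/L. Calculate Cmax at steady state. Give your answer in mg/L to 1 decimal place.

τ = 51 h = 3 half-lives, so f = (1/2)^3 = 0.125.
Accumulation ratio R = 1/(1 − f) = 1/0.875 = 8/7.
Single-dose peak C₀ = D/Vd = 4000/200 = 20 mg/L.
Steady-state peak Cmax,ss = C₀·R = 20 × 8/7 ≈ 22.857 mg/L.
Peak 22.9 mg/L vs MTC 32 mg/L: below toxic threshold.

22.9 mg/L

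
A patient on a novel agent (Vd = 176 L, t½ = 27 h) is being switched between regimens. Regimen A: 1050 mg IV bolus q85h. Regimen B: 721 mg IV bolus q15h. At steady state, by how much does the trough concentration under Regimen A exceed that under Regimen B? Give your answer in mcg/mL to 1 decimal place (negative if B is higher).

Regimen A: f = (1/2)^(85/27) ≈ 0.1128; Cmin,ss = (1050/176)·f/(1−f) ≈ 0.759 mcg/mL.
Regimen B: f = (1/2)^(15/27) ≈ 0.6804; Cmin,ss = (721/176)·f/(1−f) ≈ 8.721 mcg/mL.
Difference ≈ 0.759 − 8.721 ≈ -7.962 mcg/mL.

-8.0 mcg/mL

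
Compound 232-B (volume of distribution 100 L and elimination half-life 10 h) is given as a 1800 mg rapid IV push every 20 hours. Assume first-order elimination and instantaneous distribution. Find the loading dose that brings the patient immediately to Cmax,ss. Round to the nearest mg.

f = (1/2)^(20/10) ≈ 0.250000; accumulation ratio R = 1/(1−f) ≈ 1.33333.
Loading dose to hit Cmax,ss on first dose: D_load = D_maint·R ≈ 1800 × 1.33333 ≈ 2399.99 mg.

2400 mg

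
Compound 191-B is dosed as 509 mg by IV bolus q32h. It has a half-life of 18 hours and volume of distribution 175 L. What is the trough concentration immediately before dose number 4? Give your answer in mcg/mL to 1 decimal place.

1.2 mcg/mL

f = (1/2)^(τ/t½) = (1/2)^(32/18) ≈ 0.2916.
C₀ = D/Vd = 509/175 ≈ 2.909 mcg/mL.
Before the 4th dose, 3 doses have been given. Superposition: Cmin = C₀·(f + f² + … + f^3).
≈ 2.909 × (0.2916 + 0.0850 + 0.0248) ≈ 2.909 × 0.4014 ≈ 1.168 mcg/mL.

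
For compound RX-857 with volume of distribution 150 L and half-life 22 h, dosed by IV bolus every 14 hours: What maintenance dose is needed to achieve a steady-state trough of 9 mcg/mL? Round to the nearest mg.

748 mg

τ/t½ = 14/22 ≈ 0.63636, so f = (1/2)^(14/22) ≈ 0.643332.
Cmin,ss = (D/Vd)·f/(1−f), so D = Cmin,ss·Vd·(1−f)/f.
D = 9 × 150 × (1−f)/f ≈ 9 × 150 × 0.55441 ≈ 748.45 mg.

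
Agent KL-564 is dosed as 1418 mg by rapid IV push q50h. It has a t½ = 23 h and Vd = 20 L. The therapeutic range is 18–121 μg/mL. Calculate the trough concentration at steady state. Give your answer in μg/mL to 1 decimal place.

20.2 μg/mL

τ/t½ = 50/23 ≈ 2.1739, so fraction remaining f = (1/2)^(50/23) ≈ 0.2216.
Single-dose peak C₀ = D/Vd = 1418/20 ≈ 70.900 μg/mL.
Steady-state trough Cmin,ss = C₀·f/(1−f) ≈ 70.900 × 0.2216/0.7784 ≈ 20.184 μg/mL.
Trough 20.2 μg/mL vs MEC 18 μg/mL: adequate.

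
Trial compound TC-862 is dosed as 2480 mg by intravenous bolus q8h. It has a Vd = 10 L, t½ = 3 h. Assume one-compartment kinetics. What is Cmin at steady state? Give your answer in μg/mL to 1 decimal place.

46.4 μg/mL

τ/t½ = 8/3 ≈ 2.6667, so fraction remaining f = (1/2)^(8/3) ≈ 0.1575.
Each bolus raises the concentration by D/Vd = 2480/10 ≈ 248.000 μg/mL.
Steady-state trough Cmin,ss = C₀·f/(1−f) ≈ 248.000 × 0.1575/0.8425 ≈ 46.362 μg/mL.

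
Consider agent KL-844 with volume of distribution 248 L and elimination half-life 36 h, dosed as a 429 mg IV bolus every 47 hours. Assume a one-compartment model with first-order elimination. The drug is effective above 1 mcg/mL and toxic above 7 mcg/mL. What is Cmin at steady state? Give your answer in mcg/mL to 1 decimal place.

Over one 47-h interval, 47/36 ≈ 1.3056 half-lives elapse, leaving f ≈ 0.4046 of each dose.
At steady state, accumulation factor R = 1/(1 − e^(−kτ)) ≈ 1.6795.
Each bolus raises the concentration by D/Vd = 429/248 ≈ 1.730 mcg/mL.
Steady-state peak Cmax,ss = C₀·R ≈ 1.730 × 1.6795 ≈ 2.906 mcg/mL.
One interval later, Cmin,ss = Cmax,ss·e^(−kτ) ≈ 2.906 × 0.4046 ≈ 1.176 mcg/mL.
Trough 1.2 mcg/mL vs MEC 1 mcg/mL: adequate.

1.2 mcg/mL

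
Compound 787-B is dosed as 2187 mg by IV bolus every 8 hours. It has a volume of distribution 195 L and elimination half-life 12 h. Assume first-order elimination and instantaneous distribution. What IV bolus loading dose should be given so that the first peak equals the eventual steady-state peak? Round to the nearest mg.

f = (1/2)^(8/12) ≈ 0.629961; accumulation ratio R = 1/(1−f) ≈ 2.70242.
Loading dose to hit Cmax,ss on first dose: D_load = D_maint·R ≈ 2187 × 2.70242 ≈ 5910.19 mg.

5910 mg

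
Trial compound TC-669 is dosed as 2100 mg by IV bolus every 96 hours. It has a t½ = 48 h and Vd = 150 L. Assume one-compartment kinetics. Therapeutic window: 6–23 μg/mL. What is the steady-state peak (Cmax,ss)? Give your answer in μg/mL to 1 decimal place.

18.7 μg/mL

τ = 96 h = 2 half-lives, so f = (1/2)^2 = 0.25.
Accumulation ratio R = 1/(1 − f) = 1/0.75 = 4/3.
Single-dose peak C₀ = D/Vd = 2100/150 = 14 μg/mL.
Steady-state peak Cmax,ss = C₀·R = 14 × 4/3 ≈ 18.667 μg/mL.
Peak 18.7 μg/mL vs MTC 23 μg/mL: below toxic threshold.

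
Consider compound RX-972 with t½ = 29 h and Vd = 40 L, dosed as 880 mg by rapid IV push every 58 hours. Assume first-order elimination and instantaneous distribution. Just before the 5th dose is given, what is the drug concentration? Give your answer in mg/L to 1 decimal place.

7.3 mg/L

f = (1/2)^(τ/t½) = (1/2)^(58/29) ≈ 0.2500.
C₀ = D/Vd = 880/40 ≈ 22.000 mg/L.
Before the 5th dose, 4 doses have been given. Superposition: Cmin = C₀·(f + f² + … + f^4).
≈ 22.000 × (0.2500 + 0.0625 + 0.0156 + 0.0039) ≈ 22.000 × 0.3320 ≈ 7.304 mg/L.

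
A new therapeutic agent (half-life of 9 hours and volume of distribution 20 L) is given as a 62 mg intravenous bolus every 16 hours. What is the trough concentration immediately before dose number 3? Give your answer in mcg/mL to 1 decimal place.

f = (1/2)^(τ/t½) = (1/2)^(16/9) ≈ 0.2916.
C₀ = D/Vd = 62/20 ≈ 3.100 mcg/mL.
Before the 3rd dose, 2 doses have been given. Superposition: Cmin = C₀·(f + f²).
≈ 3.100 × (0.2916 + 0.0850) ≈ 3.100 × 0.3766 ≈ 1.167 mcg/mL.

1.2 mcg/mL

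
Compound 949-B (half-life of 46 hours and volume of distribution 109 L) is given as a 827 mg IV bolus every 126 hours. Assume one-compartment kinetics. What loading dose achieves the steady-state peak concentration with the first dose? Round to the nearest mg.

f = (1/2)^(126/46) ≈ 0.149775; accumulation ratio R = 1/(1−f) ≈ 1.17616.
Loading dose to hit Cmax,ss on first dose: D_load = D_maint·R ≈ 827 × 1.17616 ≈ 972.68 mg.

973 mg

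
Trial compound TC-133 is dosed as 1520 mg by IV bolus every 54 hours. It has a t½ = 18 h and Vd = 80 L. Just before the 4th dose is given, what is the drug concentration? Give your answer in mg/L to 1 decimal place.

2.7 mg/L

f = (1/2)^(τ/t½) = (1/2)^(54/18) ≈ 0.1250.
C₀ = D/Vd = 1520/80 ≈ 19.000 mg/L.
Before the 4th dose, 3 doses have been given. Superposition: Cmin = C₀·(f + f² + … + f^3).
≈ 19.000 × (0.1250 + 0.0156 + 0.0020) ≈ 19.000 × 0.1426 ≈ 2.709 mg/L.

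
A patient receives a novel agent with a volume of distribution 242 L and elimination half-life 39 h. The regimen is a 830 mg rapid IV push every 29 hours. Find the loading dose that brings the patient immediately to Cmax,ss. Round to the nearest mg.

f = (1/2)^(29/39) ≈ 0.597251; accumulation ratio R = 1/(1−f) ≈ 2.48294.
Loading dose to hit Cmax,ss on first dose: D_load = D_maint·R ≈ 830 × 2.48294 ≈ 2060.84 mg.

2061 mg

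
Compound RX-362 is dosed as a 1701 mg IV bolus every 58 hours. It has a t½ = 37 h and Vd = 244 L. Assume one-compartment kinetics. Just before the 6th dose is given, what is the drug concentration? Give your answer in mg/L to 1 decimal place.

3.5 mg/L

f = (1/2)^(τ/t½) = (1/2)^(58/37) ≈ 0.3374.
C₀ = D/Vd = 1701/244 ≈ 6.971 mg/L.
Before the 6th dose, 5 doses have been given. Superposition: Cmin = C₀·(f + f² + … + f^5).
≈ 6.971 × (0.3374 + 0.1138 + 0.0384 + 0.0130 + 0.0044) ≈ 6.971 × 0.5070 ≈ 3.534 mg/L.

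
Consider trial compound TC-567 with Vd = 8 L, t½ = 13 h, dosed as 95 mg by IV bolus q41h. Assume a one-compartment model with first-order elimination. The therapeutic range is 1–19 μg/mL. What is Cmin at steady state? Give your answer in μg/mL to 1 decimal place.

1.5 μg/mL

k = ln2/t½ = ln2/13 ≈ 0.053319 h⁻¹; fraction remaining f = e^(−kτ) = e^(−0.053319×41) ≈ 0.1124.
Single-dose peak C₀ = D/Vd = 95/8 ≈ 11.875 μg/mL.
Steady-state trough Cmin,ss = C₀·f/(1−f) ≈ 11.875 × 0.1124/0.8876 ≈ 1.504 μg/mL.
Trough 1.5 μg/mL vs MEC 1 μg/mL: adequate.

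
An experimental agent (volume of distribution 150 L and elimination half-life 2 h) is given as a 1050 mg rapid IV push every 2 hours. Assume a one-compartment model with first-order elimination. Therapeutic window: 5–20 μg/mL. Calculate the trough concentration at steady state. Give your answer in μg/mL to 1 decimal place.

7.0 μg/mL

τ = 2 h = 1 half-life, so f = (1/2)^1 = 0.5.
At steady state, R = 1/(1 − 0.5) = 2/1.
Single-dose peak C₀ = D/Vd = 1050/150 = 7 μg/mL.
Steady-state peak Cmax,ss = C₀·R = 7 × 2/1 ≈ 14.000 μg/mL.
Steady-state trough Cmin,ss = Cmax,ss·f ≈ 14.000 × 0.5 ≈ 7.000 μg/mL.
Trough 7.0 μg/mL vs MEC 5 μg/mL: adequate.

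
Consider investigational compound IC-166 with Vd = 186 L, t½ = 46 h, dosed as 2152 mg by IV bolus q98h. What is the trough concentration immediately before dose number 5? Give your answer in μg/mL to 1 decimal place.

f = (1/2)^(τ/t½) = (1/2)^(98/46) ≈ 0.2284.
C₀ = D/Vd = 2152/186 ≈ 11.570 μg/mL.
Before the 5th dose, 4 doses have been given. Superposition: Cmin = C₀·(f + f² + … + f^4).
≈ 11.570 × (0.2284 + 0.0522 + 0.0119 + 0.0027) ≈ 11.570 × 0.2952 ≈ 3.415 μg/mL.

3.4 μg/mL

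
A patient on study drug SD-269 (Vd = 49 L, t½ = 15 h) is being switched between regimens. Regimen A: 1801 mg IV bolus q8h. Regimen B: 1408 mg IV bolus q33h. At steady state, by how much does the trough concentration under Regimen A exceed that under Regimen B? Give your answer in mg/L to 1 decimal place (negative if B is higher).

Regimen A: f = (1/2)^(8/15) ≈ 0.6910; Cmin,ss = (1801/49)·f/(1−f) ≈ 82.193 mg/L.
Regimen B: f = (1/2)^(33/15) ≈ 0.2176; Cmin,ss = (1408/49)·f/(1−f) ≈ 7.992 mg/L.
Difference ≈ 82.193 − 7.992 ≈ 74.201 mg/L.

74.2 mg/L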